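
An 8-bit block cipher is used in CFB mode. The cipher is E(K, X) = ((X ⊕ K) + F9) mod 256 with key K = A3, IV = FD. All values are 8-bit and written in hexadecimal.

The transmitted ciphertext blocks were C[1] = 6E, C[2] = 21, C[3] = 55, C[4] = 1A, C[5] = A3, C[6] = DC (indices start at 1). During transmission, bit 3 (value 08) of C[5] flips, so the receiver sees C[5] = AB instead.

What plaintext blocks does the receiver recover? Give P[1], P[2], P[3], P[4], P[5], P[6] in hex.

P[1] = 39, P[2] = E7, P[3] = 2E, P[4] = F5, P[5] = 19, P[6] = DD

CFB decryption: P_i = C_i ⊕ E(K, C_{i−1}), with C_{0} = IV.
Only C[5] changed, to AB. In CFB, a change in C_i flips the same bit in P_i and garbles P_{i+1}. Decrypting the received ciphertext:
P[1]: E(K, FD) = 57; 6E ⊕ 57 = 39.
P[2]: E(K, 6E) = C6; 21 ⊕ C6 = E7.
P[3]: E(K, 21) = 7B; 55 ⊕ 7B = 2E.
P[4]: E(K, 55) = EF; 1A ⊕ EF = F5.
P[5]: E(K, 1A) = B2; AB ⊕ B2 = 19.
P[6]: E(K, AB) = 01; DC ⊕ 01 = DD.
Blocks that differ from the original plaintext: P[5], P[6].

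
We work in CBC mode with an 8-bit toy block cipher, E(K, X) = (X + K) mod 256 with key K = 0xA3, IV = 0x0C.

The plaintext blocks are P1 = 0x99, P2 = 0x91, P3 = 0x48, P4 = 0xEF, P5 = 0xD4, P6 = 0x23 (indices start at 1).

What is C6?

C6 = 0x64

CBC encryption: C_i = E(K, P_i ⊕ C_{i−1}), with C_{0} = IV.
C1: P1 ⊕ 0x0C = 0x95; E(K, 0x95) = 0x38.
C2: P2 ⊕ 0x38 = 0xA9; E(K, 0xA9) = 0x4C.
C3: P3 ⊕ 0x4C = 0x04; E(K, 0x04) = 0xA7.
C4: P4 ⊕ 0xA7 = 0x48; E(K, 0x48) = 0xEB.
C5: P5 ⊕ 0xEB = 0x3F; E(K, 0x3F) = 0xE2.
C6: P6 ⊕ 0xE2 = 0xC1; E(K, 0xC1) = 0x64.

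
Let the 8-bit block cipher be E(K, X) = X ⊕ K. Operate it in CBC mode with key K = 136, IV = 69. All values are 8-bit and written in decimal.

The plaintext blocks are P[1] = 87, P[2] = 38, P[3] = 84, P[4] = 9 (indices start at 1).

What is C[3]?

CBC encryption: C_i = E(K, P_i ⊕ C_{i−1}), with C_{0} = IV.
C[1]: P[1] ⊕ 69 = 18; E(K, 18) = 154.
C[2]: P[2] ⊕ 154 = 188; E(K, 188) = 52.
C[3]: P[3] ⊕ 52 = 96; E(K, 96) = 232.

C[3] = 232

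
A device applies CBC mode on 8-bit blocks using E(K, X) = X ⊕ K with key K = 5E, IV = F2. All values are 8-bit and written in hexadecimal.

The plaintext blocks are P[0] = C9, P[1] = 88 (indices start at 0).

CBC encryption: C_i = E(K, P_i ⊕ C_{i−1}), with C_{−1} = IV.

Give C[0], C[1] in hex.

C[0] = 65, C[1] = B3

C[0]: P[0] ⊕ F2 = 3B; E(K, 3B) = 65.
C[1]: P[1] ⊕ 65 = ED; E(K, ED) = B3.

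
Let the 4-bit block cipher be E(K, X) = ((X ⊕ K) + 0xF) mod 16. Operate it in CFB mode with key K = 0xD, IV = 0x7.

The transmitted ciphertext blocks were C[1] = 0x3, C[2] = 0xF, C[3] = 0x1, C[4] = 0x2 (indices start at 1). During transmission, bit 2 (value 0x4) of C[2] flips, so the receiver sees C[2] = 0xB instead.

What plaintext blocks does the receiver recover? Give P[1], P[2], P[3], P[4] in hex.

P[1] = 0xA, P[2] = 0x6, P[3] = 0x4, P[4] = 0x9

CFB decryption: P_i = C_i ⊕ E(K, C_{i−1}), with C_{0} = IV.
Only C[2] changed, to 0xB. In CFB, a change in C_i flips the same bit in P_i and garbles P_{i+1}. Decrypting the received ciphertext:
P[1]: E(K, 0x7) = 0x9; 0x3 ⊕ 0x9 = 0xA.
P[2]: E(K, 0x3) = 0xD; 0xB ⊕ 0xD = 0x6.
P[3]: E(K, 0xB) = 0x5; 0x1 ⊕ 0x5 = 0x4.
P[4]: E(K, 0x1) = 0xB; 0x2 ⊕ 0xB = 0x9.
Blocks that differ from the original plaintext: P[2], P[3].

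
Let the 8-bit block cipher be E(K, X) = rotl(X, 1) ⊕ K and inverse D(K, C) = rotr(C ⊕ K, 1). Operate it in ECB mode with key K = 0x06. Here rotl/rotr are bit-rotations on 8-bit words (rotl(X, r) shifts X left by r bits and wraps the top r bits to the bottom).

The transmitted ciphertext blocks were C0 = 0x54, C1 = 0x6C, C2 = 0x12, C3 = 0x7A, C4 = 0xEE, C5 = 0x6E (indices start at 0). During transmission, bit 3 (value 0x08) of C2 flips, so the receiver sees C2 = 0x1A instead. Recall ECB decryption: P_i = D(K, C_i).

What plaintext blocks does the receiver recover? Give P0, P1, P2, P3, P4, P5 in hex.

P0 = 0x29, P1 = 0x35, P2 = 0x0E, P3 = 0x3E, P4 = 0x74, P5 = 0x34

Only C2 changed, to 0x1A. In ECB, a change in C_i affects only P_i. Decrypting the received ciphertext:
P0: D(K, 0x54) = 0x29.
P1: D(K, 0x6C) = 0x35.
P2: D(K, 0x1A) = 0x0E.
P3: D(K, 0x7A) = 0x3E.
P4: D(K, 0xEE) = 0x74.
P5: D(K, 0x6E) = 0x34.
Blocks that differ from the original plaintext: P2.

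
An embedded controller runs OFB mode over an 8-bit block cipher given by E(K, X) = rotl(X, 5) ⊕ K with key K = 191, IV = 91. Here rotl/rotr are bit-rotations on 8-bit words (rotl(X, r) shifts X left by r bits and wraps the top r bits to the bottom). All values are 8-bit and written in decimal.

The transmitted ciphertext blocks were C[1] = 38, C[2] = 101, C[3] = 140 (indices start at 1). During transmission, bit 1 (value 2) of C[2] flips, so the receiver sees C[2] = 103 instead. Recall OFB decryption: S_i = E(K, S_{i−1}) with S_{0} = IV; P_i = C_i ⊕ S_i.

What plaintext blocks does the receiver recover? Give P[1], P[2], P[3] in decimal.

P[1] = 242, P[2] = 66, P[3] = 151

Only C[2] changed, to 103. In OFB, a change in C_i flips the same bit in P_i only; the keystream is unaffected. Decrypting the received ciphertext:
P[1]: S = E(K, 91) = 212; 38 ⊕ 212 = 242.
P[2]: S = E(K, 212) = 37; 103 ⊕ 37 = 66.
P[3]: S = E(K, 37) = 27; 140 ⊕ 27 = 151.
Blocks that differ from the original plaintext: P[2].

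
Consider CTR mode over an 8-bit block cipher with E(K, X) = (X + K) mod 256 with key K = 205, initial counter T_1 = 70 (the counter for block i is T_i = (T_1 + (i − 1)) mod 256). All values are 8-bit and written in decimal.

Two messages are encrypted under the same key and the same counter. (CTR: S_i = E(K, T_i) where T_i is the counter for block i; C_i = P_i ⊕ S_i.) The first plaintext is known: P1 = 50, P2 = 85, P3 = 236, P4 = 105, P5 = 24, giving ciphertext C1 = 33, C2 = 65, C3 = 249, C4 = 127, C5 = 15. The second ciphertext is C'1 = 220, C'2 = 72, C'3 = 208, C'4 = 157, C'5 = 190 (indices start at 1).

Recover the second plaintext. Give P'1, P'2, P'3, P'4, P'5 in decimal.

P'1 = 207, P'2 = 92, P'3 = 197, P'4 = 139, P'5 = 169

In CTR with a reused counter, both messages share the same keystream S_i, so C_i ⊕ C'_i = P_i ⊕ P'_i and thus P'_i = P_i ⊕ C_i ⊕ C'_i.
P'1: 50 ⊕ 33 ⊕ 220 = 207.
P'2: 85 ⊕ 65 ⊕ 72 = 92.
P'3: 236 ⊕ 249 ⊕ 208 = 197.
P'4: 105 ⊕ 127 ⊕ 157 = 139.
P'5: 24 ⊕ 15 ⊕ 190 = 169.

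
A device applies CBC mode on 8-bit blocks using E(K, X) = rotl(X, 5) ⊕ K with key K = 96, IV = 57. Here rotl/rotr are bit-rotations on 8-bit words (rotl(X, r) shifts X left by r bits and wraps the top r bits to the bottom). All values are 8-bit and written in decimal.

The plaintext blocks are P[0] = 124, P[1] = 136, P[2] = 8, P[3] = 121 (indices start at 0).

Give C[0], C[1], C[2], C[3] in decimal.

C[0] = 200, C[1] = 104, C[2] = 108, C[3] = 194

CBC encryption: C_i = E(K, P_i ⊕ C_{i−1}), with C_{−1} = IV.
C[0]: P[0] ⊕ 57 = 69; E(K, 69) = 200.
C[1]: P[1] ⊕ 200 = 64; E(K, 64) = 104.
C[2]: P[2] ⊕ 104 = 96; E(K, 96) = 108.
C[3]: P[3] ⊕ 108 = 21; E(K, 21) = 194.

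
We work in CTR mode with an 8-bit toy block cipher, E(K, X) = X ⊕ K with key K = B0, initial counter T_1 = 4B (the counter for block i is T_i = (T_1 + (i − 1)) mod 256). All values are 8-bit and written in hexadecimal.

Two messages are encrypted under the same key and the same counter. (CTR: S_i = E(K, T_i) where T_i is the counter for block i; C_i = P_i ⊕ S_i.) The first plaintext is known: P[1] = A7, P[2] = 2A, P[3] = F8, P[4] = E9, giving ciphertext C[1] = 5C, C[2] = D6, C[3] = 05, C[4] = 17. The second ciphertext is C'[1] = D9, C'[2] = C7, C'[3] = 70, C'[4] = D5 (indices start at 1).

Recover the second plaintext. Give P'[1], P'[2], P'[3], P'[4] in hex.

In CTR with a reused counter, both messages share the same keystream S_i, so C_i ⊕ C'_i = P_i ⊕ P'_i and thus P'_i = P_i ⊕ C_i ⊕ C'_i.
P'[1]: A7 ⊕ 5C ⊕ D9 = 22.
P'[2]: 2A ⊕ D6 ⊕ C7 = 3B.
P'[3]: F8 ⊕ 05 ⊕ 70 = 8D.
P'[4]: E9 ⊕ 17 ⊕ D5 = 2B.

P'[1] = 22, P'[2] = 3B, P'[3] = 8D, P'[4] = 2B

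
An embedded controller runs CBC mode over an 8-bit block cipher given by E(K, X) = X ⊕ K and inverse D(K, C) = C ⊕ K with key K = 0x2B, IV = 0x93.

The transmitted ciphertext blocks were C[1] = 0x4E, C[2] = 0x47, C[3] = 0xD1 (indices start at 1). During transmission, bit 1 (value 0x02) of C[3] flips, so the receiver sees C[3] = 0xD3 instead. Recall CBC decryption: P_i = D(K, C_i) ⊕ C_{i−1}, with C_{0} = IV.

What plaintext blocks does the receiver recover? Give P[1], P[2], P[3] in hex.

P[1] = 0xF6, P[2] = 0x22, P[3] = 0xBF

Only C[3] changed, to 0xD3. In CBC, a change in C_i garbles P_i and flips the same bit in P_{i+1}. Decrypting the received ciphertext:
P[1]: D(K, 0x4E) = 0x65; 0x65 ⊕ 0x93 = 0xF6.
P[2]: D(K, 0x47) = 0x6C; 0x6C ⊕ 0x4E = 0x22.
P[3]: D(K, 0xD3) = 0xF8; 0xF8 ⊕ 0x47 = 0xBF.
Blocks that differ from the original plaintext: P[3].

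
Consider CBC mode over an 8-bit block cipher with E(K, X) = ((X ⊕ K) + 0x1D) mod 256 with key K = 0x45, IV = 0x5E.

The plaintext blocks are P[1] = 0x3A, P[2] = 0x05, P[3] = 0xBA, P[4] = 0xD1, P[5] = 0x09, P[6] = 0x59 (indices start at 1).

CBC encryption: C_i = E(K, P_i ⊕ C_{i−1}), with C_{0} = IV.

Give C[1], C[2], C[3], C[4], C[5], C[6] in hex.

C[1] = 0x3E, C[2] = 0x9B, C[3] = 0x81, C[4] = 0x32, C[5] = 0x9B, C[6] = 0xA4

C[1]: P[1] ⊕ 0x5E = 0x64; E(K, 0x64) = 0x3E.
C[2]: P[2] ⊕ 0x3E = 0x3B; E(K, 0x3B) = 0x9B.
C[3]: P[3] ⊕ 0x9B = 0x21; E(K, 0x21) = 0x81.
C[4]: P[4] ⊕ 0x81 = 0x50; E(K, 0x50) = 0x32.
C[5]: P[5] ⊕ 0x32 = 0x3B; E(K, 0x3B) = 0x9B.
C[6]: P[6] ⊕ 0x9B = 0xC2; E(K, 0xC2) = 0xA4.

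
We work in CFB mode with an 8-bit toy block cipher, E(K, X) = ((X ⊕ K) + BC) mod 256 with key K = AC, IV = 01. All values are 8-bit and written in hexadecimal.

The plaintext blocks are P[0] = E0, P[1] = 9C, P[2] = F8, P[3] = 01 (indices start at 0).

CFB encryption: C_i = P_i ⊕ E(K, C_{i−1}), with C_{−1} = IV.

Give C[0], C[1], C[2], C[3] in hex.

C[0]: E(K, 01) = 69; E0 ⊕ 69 = 89.
C[1]: E(K, 89) = E1; 9C ⊕ E1 = 7D.
C[2]: E(K, 7D) = 8D; F8 ⊕ 8D = 75.
C[3]: E(K, 75) = 95; 01 ⊕ 95 = 94.

C[0] = 89, C[1] = 7D, C[2] = 75, C[3] = 94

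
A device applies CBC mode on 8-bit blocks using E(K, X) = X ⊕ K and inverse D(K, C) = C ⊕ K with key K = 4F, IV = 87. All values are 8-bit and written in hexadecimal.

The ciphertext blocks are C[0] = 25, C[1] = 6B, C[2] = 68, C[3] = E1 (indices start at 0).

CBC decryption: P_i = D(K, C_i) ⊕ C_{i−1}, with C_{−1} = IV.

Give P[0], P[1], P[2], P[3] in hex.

P[0]: D(K, 25) = 6A; 6A ⊕ 87 = ED.
P[1]: D(K, 6B) = 24; 24 ⊕ 25 = 01.
P[2]: D(K, 68) = 27; 27 ⊕ 6B = 4C.
P[3]: D(K, E1) = AE; AE ⊕ 68 = C6.

P[0] = ED, P[1] = 01, P[2] = 4C, P[3] = C6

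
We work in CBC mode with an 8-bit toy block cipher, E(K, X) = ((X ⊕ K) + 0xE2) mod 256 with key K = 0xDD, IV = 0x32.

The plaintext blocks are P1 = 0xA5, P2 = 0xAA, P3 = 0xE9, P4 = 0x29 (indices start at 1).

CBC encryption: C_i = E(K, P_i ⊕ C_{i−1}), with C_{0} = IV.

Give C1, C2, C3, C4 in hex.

C1 = 0x2C, C2 = 0x3D, C3 = 0xEB, C4 = 0x01

C1: P1 ⊕ 0x32 = 0x97; E(K, 0x97) = 0x2C.
C2: P2 ⊕ 0x2C = 0x86; E(K, 0x86) = 0x3D.
C3: P3 ⊕ 0x3D = 0xD4; E(K, 0xD4) = 0xEB.
C4: P4 ⊕ 0xEB = 0xC2; E(K, 0xC2) = 0x01.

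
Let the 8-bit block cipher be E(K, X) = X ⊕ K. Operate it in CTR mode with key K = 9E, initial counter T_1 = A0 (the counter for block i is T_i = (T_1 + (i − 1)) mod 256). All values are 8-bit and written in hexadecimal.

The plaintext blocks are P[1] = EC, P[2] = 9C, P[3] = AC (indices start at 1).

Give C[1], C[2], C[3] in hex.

CTR encryption: S_i = E(K, T_i) where T_i is the counter for block i; C_i = P_i ⊕ S_i.
C[1]: T = A0, S = E(K, T) = 3E; EC ⊕ 3E = D2.
C[2]: T = A1, S = E(K, T) = 3F; 9C ⊕ 3F = A3.
C[3]: T = A2, S = E(K, T) = 3C; AC ⊕ 3C = 90.

C[1] = D2, C[2] = A3, C[3] = 90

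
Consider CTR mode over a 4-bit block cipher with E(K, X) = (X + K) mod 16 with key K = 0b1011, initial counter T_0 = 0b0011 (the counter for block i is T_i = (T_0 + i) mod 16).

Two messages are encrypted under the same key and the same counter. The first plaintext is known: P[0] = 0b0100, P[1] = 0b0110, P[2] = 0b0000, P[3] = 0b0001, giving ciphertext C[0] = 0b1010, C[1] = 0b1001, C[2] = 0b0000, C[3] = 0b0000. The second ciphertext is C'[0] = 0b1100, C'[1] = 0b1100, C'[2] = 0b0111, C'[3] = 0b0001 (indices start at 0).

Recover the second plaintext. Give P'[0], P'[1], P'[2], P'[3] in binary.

In CTR with a reused counter, both messages share the same keystream S_i, so C_i ⊕ C'_i = P_i ⊕ P'_i and thus P'_i = P_i ⊕ C_i ⊕ C'_i.
P'[0]: 0b0100 ⊕ 0b1010 ⊕ 0b1100 = 0b0010.
P'[1]: 0b0110 ⊕ 0b1001 ⊕ 0b1100 = 0b0011.
P'[2]: 0b0000 ⊕ 0b0000 ⊕ 0b0111 = 0b0111.
P'[3]: 0b0001 ⊕ 0b0000 ⊕ 0b0001 = 0b0000.

P'[0] = 0b0010, P'[1] = 0b0011, P'[2] = 0b0111, P'[3] = 0b0000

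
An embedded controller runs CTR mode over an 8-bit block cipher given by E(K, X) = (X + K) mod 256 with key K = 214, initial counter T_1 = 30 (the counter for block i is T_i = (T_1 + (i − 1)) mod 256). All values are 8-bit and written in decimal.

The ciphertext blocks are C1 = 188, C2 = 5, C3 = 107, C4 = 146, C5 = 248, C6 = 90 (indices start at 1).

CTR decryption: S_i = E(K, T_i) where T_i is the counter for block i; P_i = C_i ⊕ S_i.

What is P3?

P3 = 157

P3: T = 32, S = E(K, T) = 246; 107 ⊕ 246 = 157.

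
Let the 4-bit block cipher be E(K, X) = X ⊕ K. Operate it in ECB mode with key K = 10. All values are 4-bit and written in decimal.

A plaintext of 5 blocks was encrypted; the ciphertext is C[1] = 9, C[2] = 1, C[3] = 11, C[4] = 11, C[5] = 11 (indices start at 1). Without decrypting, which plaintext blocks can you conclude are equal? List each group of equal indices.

ECB encrypts each block independently with the same key, so equal ciphertext blocks imply equal plaintext blocks.
C[3] = C[4] = C[5] = 11, so P[3] = P[4] = P[5].

P[3] = P[4] = P[5]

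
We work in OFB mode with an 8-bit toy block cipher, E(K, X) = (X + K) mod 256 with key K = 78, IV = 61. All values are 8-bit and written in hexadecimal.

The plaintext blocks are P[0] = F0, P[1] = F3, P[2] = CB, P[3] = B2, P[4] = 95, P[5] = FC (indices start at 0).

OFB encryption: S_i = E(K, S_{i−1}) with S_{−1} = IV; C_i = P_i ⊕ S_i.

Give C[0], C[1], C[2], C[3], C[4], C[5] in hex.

C[0]: S = E(K, 61) = D9; F0 ⊕ D9 = 29.
C[1]: S = E(K, D9) = 51; F3 ⊕ 51 = A2.
C[2]: S = E(K, 51) = C9; CB ⊕ C9 = 02.
C[3]: S = E(K, C9) = 41; B2 ⊕ 41 = F3.
C[4]: S = E(K, 41) = B9; 95 ⊕ B9 = 2C.
C[5]: S = E(K, B9) = 31; FC ⊕ 31 = CD.

C[0] = 29, C[1] = A2, C[2] = 02, C[3] = F3, C[4] = 2C, C[5] = CD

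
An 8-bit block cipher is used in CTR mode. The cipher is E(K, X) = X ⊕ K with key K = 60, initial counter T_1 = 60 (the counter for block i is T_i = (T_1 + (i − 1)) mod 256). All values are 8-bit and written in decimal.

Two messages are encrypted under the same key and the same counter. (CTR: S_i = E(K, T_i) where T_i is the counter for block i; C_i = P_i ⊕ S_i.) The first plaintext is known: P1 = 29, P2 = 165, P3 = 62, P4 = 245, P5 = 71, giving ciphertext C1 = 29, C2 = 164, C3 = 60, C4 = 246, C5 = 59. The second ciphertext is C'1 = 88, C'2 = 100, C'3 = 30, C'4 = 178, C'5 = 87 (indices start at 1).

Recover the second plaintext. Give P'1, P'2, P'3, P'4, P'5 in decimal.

P'1 = 88, P'2 = 101, P'3 = 28, P'4 = 177, P'5 = 43

In CTR with a reused counter, both messages share the same keystream S_i, so C_i ⊕ C'_i = P_i ⊕ P'_i and thus P'_i = P_i ⊕ C_i ⊕ C'_i.
P'1: 29 ⊕ 29 ⊕ 88 = 88.
P'2: 165 ⊕ 164 ⊕ 100 = 101.
P'3: 62 ⊕ 60 ⊕ 30 = 28.
P'4: 245 ⊕ 246 ⊕ 178 = 177.
P'5: 71 ⊕ 59 ⊕ 87 = 43.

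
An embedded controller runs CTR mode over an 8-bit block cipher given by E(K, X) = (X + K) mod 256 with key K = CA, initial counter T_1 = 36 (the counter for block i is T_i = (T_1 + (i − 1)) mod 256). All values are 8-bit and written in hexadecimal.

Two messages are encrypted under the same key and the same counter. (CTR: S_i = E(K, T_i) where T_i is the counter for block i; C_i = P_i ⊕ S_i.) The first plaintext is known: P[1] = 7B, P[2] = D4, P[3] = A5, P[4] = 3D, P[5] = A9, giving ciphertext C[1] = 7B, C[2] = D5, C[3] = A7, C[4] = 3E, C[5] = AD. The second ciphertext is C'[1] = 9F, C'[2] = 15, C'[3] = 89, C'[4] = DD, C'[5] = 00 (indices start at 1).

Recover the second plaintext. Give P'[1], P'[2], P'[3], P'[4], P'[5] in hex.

In CTR with a reused counter, both messages share the same keystream S_i, so C_i ⊕ C'_i = P_i ⊕ P'_i and thus P'_i = P_i ⊕ C_i ⊕ C'_i.
P'[1]: 7B ⊕ 7B ⊕ 9F = 9F.
P'[2]: D4 ⊕ D5 ⊕ 15 = 14.
P'[3]: A5 ⊕ A7 ⊕ 89 = 8B.
P'[4]: 3D ⊕ 3E ⊕ DD = DE.
P'[5]: A9 ⊕ AD ⊕ 00 = 04.

P'[1] = 9F, P'[2] = 14, P'[3] = 8B, P'[4] = DE, P'[5] = 04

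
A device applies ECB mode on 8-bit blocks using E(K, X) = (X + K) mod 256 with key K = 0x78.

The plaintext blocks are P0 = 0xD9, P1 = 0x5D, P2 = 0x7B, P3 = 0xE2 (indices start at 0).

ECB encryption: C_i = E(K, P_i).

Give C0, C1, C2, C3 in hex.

C0: E(K, 0xD9) = 0x51.
C1: E(K, 0x5D) = 0xD5.
C2: E(K, 0x7B) = 0xF3.
C3: E(K, 0xE2) = 0x5A.

C0 = 0x51, C1 = 0xD5, C2 = 0xF3, C3 = 0x5A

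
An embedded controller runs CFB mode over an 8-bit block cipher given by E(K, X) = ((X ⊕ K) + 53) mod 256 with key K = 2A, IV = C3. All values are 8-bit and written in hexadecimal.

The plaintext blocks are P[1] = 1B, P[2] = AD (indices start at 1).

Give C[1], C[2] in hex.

C[1] = 27, C[2] = CD

CFB encryption: C_i = P_i ⊕ E(K, C_{i−1}), with C_{0} = IV.
C[1]: E(K, C3) = 3C; 1B ⊕ 3C = 27.
C[2]: E(K, 27) = 60; AD ⊕ 60 = CD.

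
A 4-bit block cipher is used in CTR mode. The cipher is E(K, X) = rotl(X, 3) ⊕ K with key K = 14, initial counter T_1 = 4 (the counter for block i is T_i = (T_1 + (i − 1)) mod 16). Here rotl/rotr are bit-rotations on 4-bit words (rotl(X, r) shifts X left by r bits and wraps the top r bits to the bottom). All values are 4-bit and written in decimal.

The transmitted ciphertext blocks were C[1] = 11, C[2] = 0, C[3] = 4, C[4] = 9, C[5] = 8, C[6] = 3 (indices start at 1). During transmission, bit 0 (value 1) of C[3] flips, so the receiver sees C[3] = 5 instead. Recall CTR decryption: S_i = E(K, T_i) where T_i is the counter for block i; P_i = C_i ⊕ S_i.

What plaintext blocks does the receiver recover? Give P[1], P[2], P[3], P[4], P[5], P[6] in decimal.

Only C[3] changed, to 5. In CTR, a change in C_i flips the same bit in P_i only; the keystream is unaffected. Decrypting the received ciphertext:
P[1]: T = 4, S = E(K, T) = 12; 11 ⊕ 12 = 7.
P[2]: T = 5, S = E(K, T) = 4; 0 ⊕ 4 = 4.
P[3]: T = 6, S = E(K, T) = 13; 5 ⊕ 13 = 8.
P[4]: T = 7, S = E(K, T) = 5; 9 ⊕ 5 = 12.
P[5]: T = 8, S = E(K, T) = 10; 8 ⊕ 10 = 2.
P[6]: T = 9, S = E(K, T) = 2; 3 ⊕ 2 = 1.
Blocks that differ from the original plaintext: P[3].

P[1] = 7, P[2] = 4, P[3] = 8, P[4] = 12, P[5] = 2, P[6] = 1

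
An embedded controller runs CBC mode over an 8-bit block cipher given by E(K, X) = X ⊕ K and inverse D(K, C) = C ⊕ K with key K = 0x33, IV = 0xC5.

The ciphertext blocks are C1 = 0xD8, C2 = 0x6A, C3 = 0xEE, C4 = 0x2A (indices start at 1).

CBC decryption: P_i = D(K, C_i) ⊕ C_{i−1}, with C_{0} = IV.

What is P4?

P4 = 0xF7

P4: D(K, 0x2A) = 0x19; 0x19 ⊕ 0xEE = 0xF7.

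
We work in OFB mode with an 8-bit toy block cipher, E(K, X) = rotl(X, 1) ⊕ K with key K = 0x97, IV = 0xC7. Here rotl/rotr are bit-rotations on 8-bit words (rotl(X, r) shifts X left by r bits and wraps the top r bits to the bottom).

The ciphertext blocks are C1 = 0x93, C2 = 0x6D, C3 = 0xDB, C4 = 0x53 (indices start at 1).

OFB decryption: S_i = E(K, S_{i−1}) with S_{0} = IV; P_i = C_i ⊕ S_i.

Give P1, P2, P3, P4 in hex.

P1 = 0x8B, P2 = 0xCA, P3 = 0x03, P4 = 0x75

P1: S = E(K, 0xC7) = 0x18; 0x93 ⊕ 0x18 = 0x8B.
P2: S = E(K, 0x18) = 0xA7; 0x6D ⊕ 0xA7 = 0xCA.
P3: S = E(K, 0xA7) = 0xD8; 0xDB ⊕ 0xD8 = 0x03.
P4: S = E(K, 0xD8) = 0x26; 0x53 ⊕ 0x26 = 0x75.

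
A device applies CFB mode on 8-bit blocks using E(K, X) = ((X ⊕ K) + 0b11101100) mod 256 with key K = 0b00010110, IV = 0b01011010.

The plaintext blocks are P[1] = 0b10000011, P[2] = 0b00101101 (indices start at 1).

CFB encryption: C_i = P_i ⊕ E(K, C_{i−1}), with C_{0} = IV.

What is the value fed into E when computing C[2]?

C[1]: E(K, 0b01011010) = 0b00111000; 0b10000011 ⊕ 0b00111000 = 0b10111011.
C[2]: E(K, 0b10111011) = 0b10011001; 0b00101101 ⊕ 0b10011001 = 0b10110100.
So the input to E for block [2] is 0b10111011.

0b10111011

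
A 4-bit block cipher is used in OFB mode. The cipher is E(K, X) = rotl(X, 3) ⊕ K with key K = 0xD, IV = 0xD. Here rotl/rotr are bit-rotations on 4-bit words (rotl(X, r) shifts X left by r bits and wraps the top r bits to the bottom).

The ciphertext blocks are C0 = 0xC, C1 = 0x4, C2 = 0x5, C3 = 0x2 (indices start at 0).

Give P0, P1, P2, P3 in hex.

OFB decryption: S_i = E(K, S_{i−1}) with S_{−1} = IV; P_i = C_i ⊕ S_i.
P0: S = E(K, 0xD) = 0x3; 0xC ⊕ 0x3 = 0xF.
P1: S = E(K, 0x3) = 0x4; 0x4 ⊕ 0x4 = 0x0.
P2: S = E(K, 0x4) = 0xF; 0x5 ⊕ 0xF = 0xA.
P3: S = E(K, 0xF) = 0x2; 0x2 ⊕ 0x2 = 0x0.

P0 = 0xF, P1 = 0x0, P2 = 0xA, P3 = 0x0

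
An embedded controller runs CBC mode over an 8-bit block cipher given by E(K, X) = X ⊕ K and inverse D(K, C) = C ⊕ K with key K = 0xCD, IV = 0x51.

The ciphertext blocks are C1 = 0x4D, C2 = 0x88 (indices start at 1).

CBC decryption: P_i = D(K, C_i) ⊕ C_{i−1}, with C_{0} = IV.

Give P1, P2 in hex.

P1: D(K, 0x4D) = 0x80; 0x80 ⊕ 0x51 = 0xD1.
P2: D(K, 0x88) = 0x45; 0x45 ⊕ 0x4D = 0x08.

P1 = 0xD1, P2 = 0x08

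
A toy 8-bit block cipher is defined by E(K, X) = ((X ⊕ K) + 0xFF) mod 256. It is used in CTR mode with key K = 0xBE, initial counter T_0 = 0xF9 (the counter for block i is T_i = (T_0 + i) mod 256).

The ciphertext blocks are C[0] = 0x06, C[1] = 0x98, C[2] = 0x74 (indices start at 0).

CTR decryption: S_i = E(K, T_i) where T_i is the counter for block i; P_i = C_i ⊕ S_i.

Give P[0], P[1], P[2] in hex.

P[0] = 0x40, P[1] = 0xDB, P[2] = 0x30

P[0]: T = 0xF9, S = E(K, T) = 0x46; 0x06 ⊕ 0x46 = 0x40.
P[1]: T = 0xFA, S = E(K, T) = 0x43; 0x98 ⊕ 0x43 = 0xDB.
P[2]: T = 0xFB, S = E(K, T) = 0x44; 0x74 ⊕ 0x44 = 0x30.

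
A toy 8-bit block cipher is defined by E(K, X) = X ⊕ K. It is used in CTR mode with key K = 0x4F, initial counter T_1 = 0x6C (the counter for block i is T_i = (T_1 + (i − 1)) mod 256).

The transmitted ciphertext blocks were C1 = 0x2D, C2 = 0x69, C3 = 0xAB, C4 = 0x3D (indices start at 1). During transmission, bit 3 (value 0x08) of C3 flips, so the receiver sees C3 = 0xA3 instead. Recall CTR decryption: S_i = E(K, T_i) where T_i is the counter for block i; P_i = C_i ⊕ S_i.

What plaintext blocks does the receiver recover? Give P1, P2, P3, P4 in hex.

P1 = 0x0E, P2 = 0x4B, P3 = 0x82, P4 = 0x1D

Only C3 changed, to 0xA3. In CTR, a change in C_i flips the same bit in P_i only; the keystream is unaffected. Decrypting the received ciphertext:
P1: T = 0x6C, S = E(K, T) = 0x23; 0x2D ⊕ 0x23 = 0x0E.
P2: T = 0x6D, S = E(K, T) = 0x22; 0x69 ⊕ 0x22 = 0x4B.
P3: T = 0x6E, S = E(K, T) = 0x21; 0xA3 ⊕ 0x21 = 0x82.
P4: T = 0x6F, S = E(K, T) = 0x20; 0x3D ⊕ 0x20 = 0x1D.
Blocks that differ from the original plaintext: P3.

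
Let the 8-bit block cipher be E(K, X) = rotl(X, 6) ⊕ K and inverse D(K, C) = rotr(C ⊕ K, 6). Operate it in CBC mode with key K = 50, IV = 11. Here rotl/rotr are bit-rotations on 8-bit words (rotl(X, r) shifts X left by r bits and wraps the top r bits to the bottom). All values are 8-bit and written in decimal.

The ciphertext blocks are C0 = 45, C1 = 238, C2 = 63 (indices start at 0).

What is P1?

P1 = 94

CBC decryption: P_i = D(K, C_i) ⊕ C_{i−1}, with C_{−1} = IV.
P1: D(K, 238) = 115; 115 ⊕ 45 = 94.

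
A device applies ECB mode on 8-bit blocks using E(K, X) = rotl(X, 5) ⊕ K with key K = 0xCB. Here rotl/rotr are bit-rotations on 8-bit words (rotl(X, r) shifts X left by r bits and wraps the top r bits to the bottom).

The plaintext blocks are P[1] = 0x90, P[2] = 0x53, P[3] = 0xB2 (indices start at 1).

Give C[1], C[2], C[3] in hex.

C[1] = 0xD9, C[2] = 0xA1, C[3] = 0x9D

ECB encryption: C_i = E(K, P_i).
C[1]: E(K, 0x90) = 0xD9.
C[2]: E(K, 0x53) = 0xA1.
C[3]: E(K, 0xB2) = 0x9D.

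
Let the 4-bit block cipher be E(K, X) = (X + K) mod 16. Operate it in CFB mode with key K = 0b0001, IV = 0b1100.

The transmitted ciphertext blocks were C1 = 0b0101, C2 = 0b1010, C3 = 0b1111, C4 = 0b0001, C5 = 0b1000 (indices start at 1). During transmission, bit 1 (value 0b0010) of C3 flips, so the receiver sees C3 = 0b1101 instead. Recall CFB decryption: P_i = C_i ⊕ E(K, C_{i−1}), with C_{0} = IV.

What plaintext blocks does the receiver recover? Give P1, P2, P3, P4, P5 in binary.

P1 = 0b1000, P2 = 0b1100, P3 = 0b0110, P4 = 0b1111, P5 = 0b1010

Only C3 changed, to 0b1101. In CFB, a change in C_i flips the same bit in P_i and garbles P_{i+1}. Decrypting the received ciphertext:
P1: E(K, 0b1100) = 0b1101; 0b0101 ⊕ 0b1101 = 0b1000.
P2: E(K, 0b0101) = 0b0110; 0b1010 ⊕ 0b0110 = 0b1100.
P3: E(K, 0b1010) = 0b1011; 0b1101 ⊕ 0b1011 = 0b0110.
P4: E(K, 0b1101) = 0b1110; 0b0001 ⊕ 0b1110 = 0b1111.
P5: E(K, 0b0001) = 0b0010; 0b1000 ⊕ 0b0010 = 0b1010.
Blocks that differ from the original plaintext: P3, P4.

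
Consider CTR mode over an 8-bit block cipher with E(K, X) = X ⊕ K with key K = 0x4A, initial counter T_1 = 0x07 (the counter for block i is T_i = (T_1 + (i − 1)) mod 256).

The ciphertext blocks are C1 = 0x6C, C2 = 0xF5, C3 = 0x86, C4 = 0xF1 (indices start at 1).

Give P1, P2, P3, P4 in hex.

P1 = 0x21, P2 = 0xB7, P3 = 0xC5, P4 = 0xB1

CTR decryption: S_i = E(K, T_i) where T_i is the counter for block i; P_i = C_i ⊕ S_i.
P1: T = 0x07, S = E(K, T) = 0x4D; 0x6C ⊕ 0x4D = 0x21.
P2: T = 0x08, S = E(K, T) = 0x42; 0xF5 ⊕ 0x42 = 0xB7.
P3: T = 0x09, S = E(K, T) = 0x43; 0x86 ⊕ 0x43 = 0xC5.
P4: T = 0x0A, S = E(K, T) = 0x40; 0xF1 ⊕ 0x40 = 0xB1.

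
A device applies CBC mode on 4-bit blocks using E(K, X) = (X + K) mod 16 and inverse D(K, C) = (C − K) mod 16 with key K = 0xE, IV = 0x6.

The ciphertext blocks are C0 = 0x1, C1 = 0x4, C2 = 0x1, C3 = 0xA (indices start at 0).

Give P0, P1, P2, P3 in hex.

P0 = 0x5, P1 = 0x7, P2 = 0x7, P3 = 0xD

CBC decryption: P_i = D(K, C_i) ⊕ C_{i−1}, with C_{−1} = IV.
P0: D(K, 0x1) = 0x3; 0x3 ⊕ 0x6 = 0x5.
P1: D(K, 0x4) = 0x6; 0x6 ⊕ 0x1 = 0x7.
P2: D(K, 0x1) = 0x3; 0x3 ⊕ 0x4 = 0x7.
P3: D(K, 0xA) = 0xC; 0xC ⊕ 0x1 = 0xD.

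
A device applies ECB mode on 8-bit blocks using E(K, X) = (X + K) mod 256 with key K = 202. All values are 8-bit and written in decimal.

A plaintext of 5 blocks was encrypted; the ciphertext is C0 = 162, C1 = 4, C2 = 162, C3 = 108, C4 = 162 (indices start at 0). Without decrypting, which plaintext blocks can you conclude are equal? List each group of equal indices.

P0 = P2 = P4

ECB encrypts each block independently with the same key, so equal ciphertext blocks imply equal plaintext blocks.
C0 = C2 = C4 = 162, so P0 = P2 = P4.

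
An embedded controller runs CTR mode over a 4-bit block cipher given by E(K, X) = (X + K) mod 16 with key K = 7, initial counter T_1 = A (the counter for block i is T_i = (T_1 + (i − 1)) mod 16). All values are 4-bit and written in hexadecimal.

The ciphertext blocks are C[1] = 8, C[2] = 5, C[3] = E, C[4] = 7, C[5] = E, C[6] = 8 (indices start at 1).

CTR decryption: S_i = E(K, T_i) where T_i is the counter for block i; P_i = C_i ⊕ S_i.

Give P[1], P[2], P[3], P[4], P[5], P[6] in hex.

P[1] = 9, P[2] = 7, P[3] = D, P[4] = 3, P[5] = B, P[6] = E

P[1]: T = A, S = E(K, T) = 1; 8 ⊕ 1 = 9.
P[2]: T = B, S = E(K, T) = 2; 5 ⊕ 2 = 7.
P[3]: T = C, S = E(K, T) = 3; E ⊕ 3 = D.
P[4]: T = D, S = E(K, T) = 4; 7 ⊕ 4 = 3.
P[5]: T = E, S = E(K, T) = 5; E ⊕ 5 = B.
P[6]: T = F, S = E(K, T) = 6; 8 ⊕ 6 = E.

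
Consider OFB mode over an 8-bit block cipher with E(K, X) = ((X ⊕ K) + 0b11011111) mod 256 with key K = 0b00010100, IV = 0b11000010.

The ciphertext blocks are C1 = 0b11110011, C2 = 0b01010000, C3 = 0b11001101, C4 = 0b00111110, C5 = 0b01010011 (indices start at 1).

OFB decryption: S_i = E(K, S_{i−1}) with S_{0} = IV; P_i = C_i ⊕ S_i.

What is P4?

P4 = 0b01111000

P1: S = E(K, 0b11000010) = 0b10110101; 0b11110011 ⊕ 0b10110101 = 0b01000110.
P2: S = E(K, 0b10110101) = 0b10000000; 0b01010000 ⊕ 0b10000000 = 0b11010000.
P3: S = E(K, 0b10000000) = 0b01110011; 0b11001101 ⊕ 0b01110011 = 0b10111110.
P4: S = E(K, 0b01110011) = 0b01000110; 0b00111110 ⊕ 0b01000110 = 0b01111000.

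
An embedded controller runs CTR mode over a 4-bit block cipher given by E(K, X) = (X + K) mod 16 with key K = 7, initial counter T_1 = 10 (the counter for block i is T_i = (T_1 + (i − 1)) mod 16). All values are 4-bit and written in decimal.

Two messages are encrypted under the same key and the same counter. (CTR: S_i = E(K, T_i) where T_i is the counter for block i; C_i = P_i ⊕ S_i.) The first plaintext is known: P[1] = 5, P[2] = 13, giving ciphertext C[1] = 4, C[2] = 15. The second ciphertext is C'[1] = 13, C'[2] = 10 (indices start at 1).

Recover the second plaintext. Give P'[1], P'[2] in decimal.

In CTR with a reused counter, both messages share the same keystream S_i, so C_i ⊕ C'_i = P_i ⊕ P'_i and thus P'_i = P_i ⊕ C_i ⊕ C'_i.
P'[1]: 5 ⊕ 4 ⊕ 13 = 12.
P'[2]: 13 ⊕ 15 ⊕ 10 = 8.

P'[1] = 12, P'[2] = 8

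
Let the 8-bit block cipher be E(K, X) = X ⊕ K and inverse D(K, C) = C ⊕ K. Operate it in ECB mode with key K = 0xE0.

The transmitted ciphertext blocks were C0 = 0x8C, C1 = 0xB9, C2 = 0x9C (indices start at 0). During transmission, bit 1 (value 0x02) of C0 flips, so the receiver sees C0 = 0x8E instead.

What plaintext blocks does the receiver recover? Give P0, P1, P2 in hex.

P0 = 0x6E, P1 = 0x59, P2 = 0x7C

ECB decryption: P_i = D(K, C_i).
Only C0 changed, to 0x8E. In ECB, a change in C_i affects only P_i. Decrypting the received ciphertext:
P0: D(K, 0x8E) = 0x6E.
P1: D(K, 0xB9) = 0x59.
P2: D(K, 0x9C) = 0x7C.
Blocks that differ from the original plaintext: P0.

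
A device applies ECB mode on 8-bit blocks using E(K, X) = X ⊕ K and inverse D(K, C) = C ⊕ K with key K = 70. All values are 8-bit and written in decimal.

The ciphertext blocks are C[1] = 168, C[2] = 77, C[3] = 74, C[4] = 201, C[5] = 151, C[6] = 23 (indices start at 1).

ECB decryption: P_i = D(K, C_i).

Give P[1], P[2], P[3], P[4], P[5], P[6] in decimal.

P[1]: D(K, 168) = 238.
P[2]: D(K, 77) = 11.
P[3]: D(K, 74) = 12.
P[4]: D(K, 201) = 143.
P[5]: D(K, 151) = 209.
P[6]: D(K, 23) = 81.

P[1] = 238, P[2] = 11, P[3] = 12, P[4] = 143, P[5] = 209, P[6] = 81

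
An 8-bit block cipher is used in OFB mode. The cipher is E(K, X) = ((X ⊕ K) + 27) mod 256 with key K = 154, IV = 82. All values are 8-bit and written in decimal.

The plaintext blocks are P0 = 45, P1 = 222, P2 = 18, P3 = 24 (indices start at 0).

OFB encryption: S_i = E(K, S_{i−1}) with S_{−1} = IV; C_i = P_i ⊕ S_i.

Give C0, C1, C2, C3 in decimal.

C0 = 206, C1 = 74, C2 = 59, C3 = 214

C0: S = E(K, 82) = 227; 45 ⊕ 227 = 206.
C1: S = E(K, 227) = 148; 222 ⊕ 148 = 74.
C2: S = E(K, 148) = 41; 18 ⊕ 41 = 59.
C3: S = E(K, 41) = 206; 24 ⊕ 206 = 214.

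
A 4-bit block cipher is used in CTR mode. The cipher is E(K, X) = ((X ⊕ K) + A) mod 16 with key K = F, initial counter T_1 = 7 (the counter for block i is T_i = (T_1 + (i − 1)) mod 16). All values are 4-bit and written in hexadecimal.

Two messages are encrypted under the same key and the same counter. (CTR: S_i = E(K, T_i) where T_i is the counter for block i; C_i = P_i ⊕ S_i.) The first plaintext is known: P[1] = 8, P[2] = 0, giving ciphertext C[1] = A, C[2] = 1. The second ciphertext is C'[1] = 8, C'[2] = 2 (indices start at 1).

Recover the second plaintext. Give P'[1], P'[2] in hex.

P'[1] = A, P'[2] = 3

In CTR with a reused counter, both messages share the same keystream S_i, so C_i ⊕ C'_i = P_i ⊕ P'_i and thus P'_i = P_i ⊕ C_i ⊕ C'_i.
P'[1]: 8 ⊕ A ⊕ 8 = A.
P'[2]: 0 ⊕ 1 ⊕ 2 = 3.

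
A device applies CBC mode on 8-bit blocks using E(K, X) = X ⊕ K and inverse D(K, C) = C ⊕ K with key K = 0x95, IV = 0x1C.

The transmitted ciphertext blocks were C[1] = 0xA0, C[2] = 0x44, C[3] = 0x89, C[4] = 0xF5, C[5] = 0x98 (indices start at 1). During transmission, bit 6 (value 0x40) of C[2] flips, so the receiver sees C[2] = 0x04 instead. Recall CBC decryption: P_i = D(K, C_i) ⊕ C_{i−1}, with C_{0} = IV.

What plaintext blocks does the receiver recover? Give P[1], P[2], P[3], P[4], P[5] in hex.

P[1] = 0x29, P[2] = 0x31, P[3] = 0x18, P[4] = 0xE9, P[5] = 0xF8

Only C[2] changed, to 0x04. In CBC, a change in C_i garbles P_i and flips the same bit in P_{i+1}. Decrypting the received ciphertext:
P[1]: D(K, 0xA0) = 0x35; 0x35 ⊕ 0x1C = 0x29.
P[2]: D(K, 0x04) = 0x91; 0x91 ⊕ 0xA0 = 0x31.
P[3]: D(K, 0x89) = 0x1C; 0x1C ⊕ 0x04 = 0x18.
P[4]: D(K, 0xF5) = 0x60; 0x60 ⊕ 0x89 = 0xE9.
P[5]: D(K, 0x98) = 0x0D; 0x0D ⊕ 0xF5 = 0xF8.
Blocks that differ from the original plaintext: P[2], P[3].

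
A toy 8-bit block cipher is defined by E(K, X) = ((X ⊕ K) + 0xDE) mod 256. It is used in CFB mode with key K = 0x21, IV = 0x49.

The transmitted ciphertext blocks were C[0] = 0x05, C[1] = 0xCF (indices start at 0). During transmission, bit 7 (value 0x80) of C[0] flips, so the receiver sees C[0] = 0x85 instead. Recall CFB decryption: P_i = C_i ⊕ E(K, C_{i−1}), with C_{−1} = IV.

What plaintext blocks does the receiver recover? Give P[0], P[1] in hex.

Only C[0] changed, to 0x85. In CFB, a change in C_i flips the same bit in P_i and garbles P_{i+1}. Decrypting the received ciphertext:
P[0]: E(K, 0x49) = 0x46; 0x85 ⊕ 0x46 = 0xC3.
P[1]: E(K, 0x85) = 0x82; 0xCF ⊕ 0x82 = 0x4D.
Blocks that differ from the original plaintext: P[0], P[1].

P[0] = 0xC3, P[1] = 0x4D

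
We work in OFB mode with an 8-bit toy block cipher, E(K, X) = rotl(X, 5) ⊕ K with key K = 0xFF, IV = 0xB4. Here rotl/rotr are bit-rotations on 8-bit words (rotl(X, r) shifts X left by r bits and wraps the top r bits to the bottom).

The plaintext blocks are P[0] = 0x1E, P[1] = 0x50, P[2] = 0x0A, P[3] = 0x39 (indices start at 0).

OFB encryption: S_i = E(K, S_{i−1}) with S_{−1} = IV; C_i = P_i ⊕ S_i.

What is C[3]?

C[0]: S = E(K, 0xB4) = 0x69; 0x1E ⊕ 0x69 = 0x77.
C[1]: S = E(K, 0x69) = 0xD2; 0x50 ⊕ 0xD2 = 0x82.
C[2]: S = E(K, 0xD2) = 0xA5; 0x0A ⊕ 0xA5 = 0xAF.
C[3]: S = E(K, 0xA5) = 0x4B; 0x39 ⊕ 0x4B = 0x72.

C[3] = 0x72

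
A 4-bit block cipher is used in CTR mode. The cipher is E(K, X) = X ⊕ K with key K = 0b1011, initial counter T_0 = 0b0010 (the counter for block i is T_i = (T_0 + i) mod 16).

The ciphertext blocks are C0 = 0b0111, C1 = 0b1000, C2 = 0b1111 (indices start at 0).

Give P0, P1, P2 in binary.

P0 = 0b1110, P1 = 0b0000, P2 = 0b0000

CTR decryption: S_i = E(K, T_i) where T_i is the counter for block i; P_i = C_i ⊕ S_i.
P0: T = 0b0010, S = E(K, T) = 0b1001; 0b0111 ⊕ 0b1001 = 0b1110.
P1: T = 0b0011, S = E(K, T) = 0b1000; 0b1000 ⊕ 0b1000 = 0b0000.
P2: T = 0b0100, S = E(K, T) = 0b1111; 0b1111 ⊕ 0b1111 = 0b0000.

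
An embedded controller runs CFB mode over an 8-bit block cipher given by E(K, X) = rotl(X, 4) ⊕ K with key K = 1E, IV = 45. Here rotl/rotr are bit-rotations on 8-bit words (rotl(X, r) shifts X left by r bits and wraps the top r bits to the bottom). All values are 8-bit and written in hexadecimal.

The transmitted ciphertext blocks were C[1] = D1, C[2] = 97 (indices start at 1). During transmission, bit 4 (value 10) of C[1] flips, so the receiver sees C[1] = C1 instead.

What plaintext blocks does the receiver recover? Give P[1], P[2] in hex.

CFB decryption: P_i = C_i ⊕ E(K, C_{i−1}), with C_{0} = IV.
Only C[1] changed, to C1. In CFB, a change in C_i flips the same bit in P_i and garbles P_{i+1}. Decrypting the received ciphertext:
P[1]: E(K, 45) = 4A; C1 ⊕ 4A = 8B.
P[2]: E(K, C1) = 02; 97 ⊕ 02 = 95.
Blocks that differ from the original plaintext: P[1], P[2].

P[1] = 8B, P[2] = 95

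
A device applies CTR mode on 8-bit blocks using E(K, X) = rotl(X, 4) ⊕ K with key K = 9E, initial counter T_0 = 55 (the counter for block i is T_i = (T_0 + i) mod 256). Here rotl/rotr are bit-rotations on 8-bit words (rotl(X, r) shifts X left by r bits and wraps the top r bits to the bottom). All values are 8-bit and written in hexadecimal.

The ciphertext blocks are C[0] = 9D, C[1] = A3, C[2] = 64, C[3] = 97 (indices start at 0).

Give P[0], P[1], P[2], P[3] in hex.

CTR decryption: S_i = E(K, T_i) where T_i is the counter for block i; P_i = C_i ⊕ S_i.
P[0]: T = 55, S = E(K, T) = CB; 9D ⊕ CB = 56.
P[1]: T = 56, S = E(K, T) = FB; A3 ⊕ FB = 58.
P[2]: T = 57, S = E(K, T) = EB; 64 ⊕ EB = 8F.
P[3]: T = 58, S = E(K, T) = 1B; 97 ⊕ 1B = 8C.

P[0] = 56, P[1] = 58, P[2] = 8F, P[3] = 8C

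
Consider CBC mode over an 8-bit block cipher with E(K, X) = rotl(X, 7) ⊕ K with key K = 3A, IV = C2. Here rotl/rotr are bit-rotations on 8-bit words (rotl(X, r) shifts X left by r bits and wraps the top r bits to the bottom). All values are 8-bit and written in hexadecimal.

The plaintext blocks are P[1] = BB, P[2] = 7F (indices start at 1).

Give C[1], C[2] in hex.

C[1] = 86, C[2] = C6

CBC encryption: C_i = E(K, P_i ⊕ C_{i−1}), with C_{0} = IV.
C[1]: P[1] ⊕ C2 = 79; E(K, 79) = 86.
C[2]: P[2] ⊕ 86 = F9; E(K, F9) = C6.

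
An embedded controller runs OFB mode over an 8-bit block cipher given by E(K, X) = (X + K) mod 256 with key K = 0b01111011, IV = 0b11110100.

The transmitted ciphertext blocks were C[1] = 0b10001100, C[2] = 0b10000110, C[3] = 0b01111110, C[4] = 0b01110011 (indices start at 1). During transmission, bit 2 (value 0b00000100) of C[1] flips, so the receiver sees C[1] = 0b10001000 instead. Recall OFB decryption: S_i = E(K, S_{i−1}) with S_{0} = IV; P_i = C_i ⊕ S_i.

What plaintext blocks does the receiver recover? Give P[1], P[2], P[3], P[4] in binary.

P[1] = 0b11100111, P[2] = 0b01101100, P[3] = 0b00011011, P[4] = 0b10010011

Only C[1] changed, to 0b10001000. In OFB, a change in C_i flips the same bit in P_i only; the keystream is unaffected. Decrypting the received ciphertext:
P[1]: S = E(K, 0b11110100) = 0b01101111; 0b10001000 ⊕ 0b01101111 = 0b11100111.
P[2]: S = E(K, 0b01101111) = 0b11101010; 0b10000110 ⊕ 0b11101010 = 0b01101100.
P[3]: S = E(K, 0b11101010) = 0b01100101; 0b01111110 ⊕ 0b01100101 = 0b00011011.
P[4]: S = E(K, 0b01100101) = 0b11100000; 0b01110011 ⊕ 0b11100000 = 0b10010011.
Blocks that differ from the original plaintext: P[1].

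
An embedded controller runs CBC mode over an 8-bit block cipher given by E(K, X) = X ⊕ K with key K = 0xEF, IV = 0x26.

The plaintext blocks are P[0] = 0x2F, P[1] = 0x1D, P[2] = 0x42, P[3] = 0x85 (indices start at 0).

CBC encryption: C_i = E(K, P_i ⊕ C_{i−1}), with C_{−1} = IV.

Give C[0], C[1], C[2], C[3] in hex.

C[0] = 0xE6, C[1] = 0x14, C[2] = 0xB9, C[3] = 0xD3

C[0]: P[0] ⊕ 0x26 = 0x09; E(K, 0x09) = 0xE6.
C[1]: P[1] ⊕ 0xE6 = 0xFB; E(K, 0xFB) = 0x14.
C[2]: P[2] ⊕ 0x14 = 0x56; E(K, 0x56) = 0xB9.
C[3]: P[3] ⊕ 0xB9 = 0x3C; E(K, 0x3C) = 0xD3.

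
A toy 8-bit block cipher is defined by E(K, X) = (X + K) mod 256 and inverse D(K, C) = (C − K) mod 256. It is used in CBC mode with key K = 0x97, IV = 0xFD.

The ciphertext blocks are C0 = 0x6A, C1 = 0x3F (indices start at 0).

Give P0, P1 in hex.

CBC decryption: P_i = D(K, C_i) ⊕ C_{i−1}, with C_{−1} = IV.
P0: D(K, 0x6A) = 0xD3; 0xD3 ⊕ 0xFD = 0x2E.
P1: D(K, 0x3F) = 0xA8; 0xA8 ⊕ 0x6A = 0xC2.

P0 = 0x2E, P1 = 0xC2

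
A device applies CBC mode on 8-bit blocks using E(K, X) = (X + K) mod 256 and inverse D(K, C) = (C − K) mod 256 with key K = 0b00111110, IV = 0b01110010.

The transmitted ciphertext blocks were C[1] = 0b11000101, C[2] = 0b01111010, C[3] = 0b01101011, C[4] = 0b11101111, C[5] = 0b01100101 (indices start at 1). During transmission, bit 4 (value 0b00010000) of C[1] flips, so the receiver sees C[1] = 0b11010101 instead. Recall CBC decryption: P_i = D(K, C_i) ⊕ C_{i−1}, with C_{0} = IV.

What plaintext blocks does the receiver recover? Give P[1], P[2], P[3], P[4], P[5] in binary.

Only C[1] changed, to 0b11010101. In CBC, a change in C_i garbles P_i and flips the same bit in P_{i+1}. Decrypting the received ciphertext:
P[1]: D(K, 0b11010101) = 0b10010111; 0b10010111 ⊕ 0b01110010 = 0b11100101.
P[2]: D(K, 0b01111010) = 0b00111100; 0b00111100 ⊕ 0b11010101 = 0b11101001.
P[3]: D(K, 0b01101011) = 0b00101101; 0b00101101 ⊕ 0b01111010 = 0b01010111.
P[4]: D(K, 0b11101111) = 0b10110001; 0b10110001 ⊕ 0b01101011 = 0b11011010.
P[5]: D(K, 0b01100101) = 0b00100111; 0b00100111 ⊕ 0b11101111 = 0b11001000.
Blocks that differ from the original plaintext: P[1], P[2].

P[1] = 0b11100101, P[2] = 0b11101001, P[3] = 0b01010111, P[4] = 0b11011010, P[5] = 0b11001000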